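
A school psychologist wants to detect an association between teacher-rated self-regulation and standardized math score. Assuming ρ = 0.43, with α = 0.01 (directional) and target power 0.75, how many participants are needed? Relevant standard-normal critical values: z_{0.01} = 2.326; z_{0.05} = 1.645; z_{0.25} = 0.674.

Fisher's z: C = ½·ln((1+r)/(1−r)) = ½·ln(2.5088) = 0.4599.
n = ((z_{α} + z_β)/C)² + 3.
(2.326 + 0.674) / 0.4599 = 3.000 / 0.4599 = 6.523.
n = 6.523² + 3 = 42.55 + 3 = 45.6.
Round up.

n = 46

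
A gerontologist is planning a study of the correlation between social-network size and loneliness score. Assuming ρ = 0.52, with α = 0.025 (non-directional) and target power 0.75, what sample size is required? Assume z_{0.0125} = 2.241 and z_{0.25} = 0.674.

Fisher's z: C = ½·ln((1+r)/(1−r)) = ½·ln(3.1667) = 0.5763.
n = ((z_{α/2} + z_β)/C)² + 3.
(2.241 + 0.674) / 0.5763 = 2.915 / 0.5763 = 5.058.
n = 5.058² + 3 = 25.58 + 3 = 28.6.
Round up.

n = 29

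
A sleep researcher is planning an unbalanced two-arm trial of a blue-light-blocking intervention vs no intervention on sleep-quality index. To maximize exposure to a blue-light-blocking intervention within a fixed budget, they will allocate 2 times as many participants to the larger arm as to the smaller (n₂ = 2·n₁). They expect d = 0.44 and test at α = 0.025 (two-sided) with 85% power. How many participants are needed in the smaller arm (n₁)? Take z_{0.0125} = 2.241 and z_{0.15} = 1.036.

With allocation ratio k = n₂/n₁ = 2, Var(x̄₁−x̄₂) = σ²(1/n₁ + 1/(k·n₁)) = σ²·(k+1)/(k·n₁).
So n₁ = (1 + 1/k)·((z_{α/2} + z_β)/d)² = 1.500 × (3.277/0.44)².
n₁ = 1.500 × 55.47 = 83.2.
Round up: n₁ = 84, giving n₂ = 2 × 84 = 168.

n₁ = 84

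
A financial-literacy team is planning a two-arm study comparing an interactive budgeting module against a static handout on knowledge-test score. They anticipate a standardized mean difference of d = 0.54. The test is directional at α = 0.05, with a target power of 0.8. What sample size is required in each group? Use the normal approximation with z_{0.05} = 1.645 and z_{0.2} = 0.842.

n = 43 per group

For two independent groups with equal n: n = 2·((z_{α} + z_β) / d)².
z_{α} + z_β = 1.645 + 0.842 = 2.487.
n = 2 × (2.487 / 0.54)² = 2 × 4.606² = 2 × 21.21 = 42.4.
Round up to the next whole participant.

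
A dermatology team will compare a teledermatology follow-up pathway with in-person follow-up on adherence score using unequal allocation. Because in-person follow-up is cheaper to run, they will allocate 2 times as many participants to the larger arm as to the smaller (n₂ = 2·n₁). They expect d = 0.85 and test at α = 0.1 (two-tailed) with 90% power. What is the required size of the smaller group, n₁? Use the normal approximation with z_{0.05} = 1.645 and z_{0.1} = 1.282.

With allocation ratio k = n₂/n₁ = 2, Var(x̄₁−x̄₂) = σ²(1/n₁ + 1/(k·n₁)) = σ²·(k+1)/(k·n₁).
So n₁ = (1 + 1/k)·((z_{α/2} + z_β)/d)² = 1.500 × (2.927/0.85)².
n₁ = 1.500 × 11.86 = 17.8.
Round up: n₁ = 18, giving n₂ = 2 × 18 = 36.

n₁ = 18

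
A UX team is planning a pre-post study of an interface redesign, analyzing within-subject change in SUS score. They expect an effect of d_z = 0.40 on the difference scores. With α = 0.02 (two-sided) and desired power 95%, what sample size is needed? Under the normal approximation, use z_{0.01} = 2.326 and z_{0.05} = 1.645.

n = 99 pairs

For a paired (one-sample on differences) test: n = ((z_{α/2} + z_β) / d)².
z_{α/2} + z_β = 2.326 + 1.645 = 3.971.
n = (3.971 / 0.40)² = 9.928² = 98.56.
Round up.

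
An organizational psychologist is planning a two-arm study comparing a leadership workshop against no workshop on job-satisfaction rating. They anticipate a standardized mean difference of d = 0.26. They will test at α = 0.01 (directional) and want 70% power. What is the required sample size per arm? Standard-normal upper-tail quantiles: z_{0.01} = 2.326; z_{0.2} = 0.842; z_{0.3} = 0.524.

For two independent groups with equal n: n = 2·((z_{α} + z_β) / d)².
z_{α} + z_β = 2.326 + 0.524 = 2.850.
n = 2 × (2.850 / 0.26)² = 2 × 10.962² = 2 × 120.16 = 240.3.
Round up to the next whole participant.

n = 241 per group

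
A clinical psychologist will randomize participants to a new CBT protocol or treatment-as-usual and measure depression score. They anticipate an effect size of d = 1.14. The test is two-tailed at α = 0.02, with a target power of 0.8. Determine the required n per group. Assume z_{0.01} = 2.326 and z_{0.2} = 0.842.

For two independent groups with equal n: n = 2·((z_{α/2} + z_β) / d)².
z_{α/2} + z_β = 2.326 + 0.842 = 3.168.
n = 2 × (3.168 / 1.14)² = 2 × 2.779² = 2 × 7.72 = 15.4.
Round up to the next whole participant.

n = 16 per group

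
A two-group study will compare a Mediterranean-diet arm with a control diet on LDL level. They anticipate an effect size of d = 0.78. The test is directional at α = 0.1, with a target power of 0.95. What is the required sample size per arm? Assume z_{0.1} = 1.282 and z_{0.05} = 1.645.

n = 29 per group

For two independent groups with equal n: n = 2·((z_{α} + z_β) / d)².
z_{α} + z_β = 1.282 + 1.645 = 2.927.
n = 2 × (2.927 / 0.78)² = 2 × 3.753² = 2 × 14.08 = 28.2.
Round up to the next whole participant.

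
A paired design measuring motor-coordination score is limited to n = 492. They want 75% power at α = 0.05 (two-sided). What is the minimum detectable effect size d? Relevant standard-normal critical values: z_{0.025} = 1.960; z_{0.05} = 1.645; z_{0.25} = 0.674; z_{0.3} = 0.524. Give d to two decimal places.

For a single sample (or paired design) of n = 492: d_min = (z_{α/2} + z_β)/√n.
z-sum = 1.960 + 0.674 = 2.634.
d_min = 2.634 / √492 = 2.634 / 22.181 = 0.119.

d_min ≈ 0.12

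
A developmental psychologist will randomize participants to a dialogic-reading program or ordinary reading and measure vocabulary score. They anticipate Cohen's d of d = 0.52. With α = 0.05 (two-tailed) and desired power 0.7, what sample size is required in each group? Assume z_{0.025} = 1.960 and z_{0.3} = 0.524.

For two independent groups with equal n: n = 2·((z_{α/2} + z_β) / d)².
z_{α/2} + z_β = 1.960 + 0.524 = 2.484.
n = 2 × (2.484 / 0.52)² = 2 × 4.777² = 2 × 22.82 = 45.6.
Round up to the next whole participant.

n = 46 per group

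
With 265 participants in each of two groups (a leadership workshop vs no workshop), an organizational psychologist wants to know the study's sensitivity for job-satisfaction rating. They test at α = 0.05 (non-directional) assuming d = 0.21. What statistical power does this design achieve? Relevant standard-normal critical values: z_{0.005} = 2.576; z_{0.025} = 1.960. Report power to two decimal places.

For two equal groups, power = Φ(d·√(n/2) − z_{α/2}).
d·√(n/2) = 0.21 × √(265/2) = 0.21 × 11.511 = 2.417.
z_β = 2.417 − 1.960 = 0.457.
Power = Φ(0.457) = 0.676.

power ≈ 0.68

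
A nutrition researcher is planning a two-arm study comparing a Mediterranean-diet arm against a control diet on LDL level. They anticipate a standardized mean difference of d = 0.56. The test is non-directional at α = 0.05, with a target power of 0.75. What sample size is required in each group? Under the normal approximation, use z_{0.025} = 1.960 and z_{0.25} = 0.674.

n = 45 per group

For two independent groups with equal n: n = 2·((z_{α/2} + z_β) / d)².
z_{α/2} + z_β = 1.960 + 0.674 = 2.634.
n = 2 × (2.634 / 0.56)² = 2 × 4.704² = 2 × 22.12 = 44.2.
Round up to the next whole participant.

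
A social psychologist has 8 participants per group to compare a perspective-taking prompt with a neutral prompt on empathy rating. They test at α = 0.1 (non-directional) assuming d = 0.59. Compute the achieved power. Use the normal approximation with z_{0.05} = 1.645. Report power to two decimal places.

power ≈ 0.32

For two equal groups, power = Φ(d·√(n/2) − z_{α/2}).
d·√(n/2) = 0.59 × √(8/2) = 0.59 × 2.000 = 1.180.
z_β = 1.180 − 1.645 = -0.465.
Power = Φ(-0.465) = 0.321.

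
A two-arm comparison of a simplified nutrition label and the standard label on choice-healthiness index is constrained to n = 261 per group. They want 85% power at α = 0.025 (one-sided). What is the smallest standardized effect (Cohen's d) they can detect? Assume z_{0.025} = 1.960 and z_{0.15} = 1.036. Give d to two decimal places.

d_min ≈ 0.26

For two independent groups of n = 261 each: d_min = (z_{α} + z_β)·√(2/n).
z-sum = 1.960 + 1.036 = 2.996.
d_min = 2.996 × √(2/261) = 2.996 × 0.0875 = 0.262.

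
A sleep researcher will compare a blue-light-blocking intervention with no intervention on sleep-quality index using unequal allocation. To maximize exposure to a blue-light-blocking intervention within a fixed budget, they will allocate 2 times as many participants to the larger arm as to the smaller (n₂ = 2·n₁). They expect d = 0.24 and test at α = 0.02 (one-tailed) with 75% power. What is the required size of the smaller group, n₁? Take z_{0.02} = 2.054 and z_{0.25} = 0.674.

With allocation ratio k = n₂/n₁ = 2, Var(x̄₁−x̄₂) = σ²(1/n₁ + 1/(k·n₁)) = σ²·(k+1)/(k·n₁).
So n₁ = (1 + 1/k)·((z_{α} + z_β)/d)² = 1.500 × (2.728/0.24)².
n₁ = 1.500 × 129.20 = 193.8.
Round up: n₁ = 194, giving n₂ = 2 × 194 = 388.

n₁ = 194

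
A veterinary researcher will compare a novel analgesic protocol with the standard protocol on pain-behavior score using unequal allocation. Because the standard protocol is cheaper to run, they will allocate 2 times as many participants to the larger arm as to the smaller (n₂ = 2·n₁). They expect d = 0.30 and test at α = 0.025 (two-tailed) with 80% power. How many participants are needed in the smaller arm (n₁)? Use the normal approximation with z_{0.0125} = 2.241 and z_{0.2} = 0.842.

n₁ = 159

With allocation ratio k = n₂/n₁ = 2, Var(x̄₁−x̄₂) = σ²(1/n₁ + 1/(k·n₁)) = σ²·(k+1)/(k·n₁).
So n₁ = (1 + 1/k)·((z_{α/2} + z_β)/d)² = 1.500 × (3.083/0.30)².
n₁ = 1.500 × 105.61 = 158.4.
Round up: n₁ = 159, giving n₂ = 2 × 159 = 318.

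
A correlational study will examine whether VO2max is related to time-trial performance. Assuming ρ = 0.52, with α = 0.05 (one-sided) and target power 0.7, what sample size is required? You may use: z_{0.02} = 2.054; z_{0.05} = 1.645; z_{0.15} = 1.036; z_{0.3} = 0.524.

Fisher's z: C = ½·ln((1+r)/(1−r)) = ½·ln(3.1667) = 0.5763.
n = ((z_{α} + z_β)/C)² + 3.
(1.645 + 0.524) / 0.5763 = 2.169 / 0.5763 = 3.764.
n = 3.764² + 3 = 14.17 + 3 = 17.2.
Round up.

n = 18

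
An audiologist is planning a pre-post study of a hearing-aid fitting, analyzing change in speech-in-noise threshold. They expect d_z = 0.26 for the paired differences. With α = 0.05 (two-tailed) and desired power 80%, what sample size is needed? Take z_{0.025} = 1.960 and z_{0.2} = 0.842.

For a paired (one-sample on differences) test: n = ((z_{α/2} + z_β) / d)².
z_{α/2} + z_β = 1.960 + 0.842 = 2.802.
n = (2.802 / 0.26)² = 10.777² = 116.14.
Round up.

n = 117 pairs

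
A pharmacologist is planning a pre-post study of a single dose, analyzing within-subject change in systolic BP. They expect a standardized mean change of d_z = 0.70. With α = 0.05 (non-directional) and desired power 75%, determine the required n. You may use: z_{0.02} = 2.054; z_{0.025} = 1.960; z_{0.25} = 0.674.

For a paired (one-sample on differences) test: n = ((z_{α/2} + z_β) / d)².
z_{α/2} + z_β = 1.960 + 0.674 = 2.634.
n = (2.634 / 0.70)² = 3.763² = 14.16.
Round up.

n = 15 pairs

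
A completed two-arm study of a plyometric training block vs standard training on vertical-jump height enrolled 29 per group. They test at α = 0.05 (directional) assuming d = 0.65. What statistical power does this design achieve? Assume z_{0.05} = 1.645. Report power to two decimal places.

For two equal groups, power = Φ(d·√(n/2) − z_{α}).
d·√(n/2) = 0.65 × √(29/2) = 0.65 × 3.808 = 2.475.
z_β = 2.475 − 1.645 = 0.830.
Power = Φ(0.830) = 0.797.

power ≈ 0.80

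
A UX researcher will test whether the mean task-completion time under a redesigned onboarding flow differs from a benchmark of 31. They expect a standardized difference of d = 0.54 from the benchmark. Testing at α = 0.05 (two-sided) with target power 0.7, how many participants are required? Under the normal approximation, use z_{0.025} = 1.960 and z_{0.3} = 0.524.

n = 22

For a one-sample test: n = ((z_{α/2} + z_β) / d)².
z_{α/2} + z_β = 1.960 + 0.524 = 2.484.
n = (2.484 / 0.54)² = 4.600² = 21.16.
Round up.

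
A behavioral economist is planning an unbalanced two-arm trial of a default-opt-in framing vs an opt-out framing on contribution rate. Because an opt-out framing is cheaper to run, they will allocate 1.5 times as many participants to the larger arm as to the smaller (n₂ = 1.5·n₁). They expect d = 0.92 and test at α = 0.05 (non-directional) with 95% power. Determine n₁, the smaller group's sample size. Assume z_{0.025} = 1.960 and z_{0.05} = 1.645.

n₁ = 26

With allocation ratio k = n₂/n₁ = 1.5, Var(x̄₁−x̄₂) = σ²(1/n₁ + 1/(k·n₁)) = σ²·(k+1)/(k·n₁).
So n₁ = (1 + 1/k)·((z_{α/2} + z_β)/d)² = 1.667 × (3.605/0.92)².
n₁ = 1.667 × 15.35 = 25.6.
Round up: n₁ = 26, giving n₂ = 1.5 × 26 = 39.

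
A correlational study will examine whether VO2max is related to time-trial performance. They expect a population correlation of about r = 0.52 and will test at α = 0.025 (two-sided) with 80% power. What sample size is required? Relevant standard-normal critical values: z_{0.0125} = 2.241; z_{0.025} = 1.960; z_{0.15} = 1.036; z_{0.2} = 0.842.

Fisher's z: C = ½·ln((1+r)/(1−r)) = ½·ln(3.1667) = 0.5763.
n = ((z_{α/2} + z_β)/C)² + 3.
(2.241 + 0.842) / 0.5763 = 3.083 / 0.5763 = 5.350.
n = 5.350² + 3 = 28.62 + 3 = 31.6.
Round up.

n = 32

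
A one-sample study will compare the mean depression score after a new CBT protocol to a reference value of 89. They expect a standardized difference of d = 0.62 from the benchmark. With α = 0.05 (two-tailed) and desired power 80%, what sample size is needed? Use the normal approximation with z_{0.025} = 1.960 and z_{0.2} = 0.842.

n = 21

For a one-sample test: n = ((z_{α/2} + z_β) / d)².
z_{α/2} + z_β = 1.960 + 0.842 = 2.802.
n = (2.802 / 0.62)² = 4.519² = 20.42.
Round up.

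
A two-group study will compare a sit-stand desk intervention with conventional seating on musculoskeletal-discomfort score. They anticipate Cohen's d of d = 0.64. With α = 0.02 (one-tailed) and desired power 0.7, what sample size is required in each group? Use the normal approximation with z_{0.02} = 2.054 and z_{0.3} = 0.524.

For two independent groups with equal n: n = 2·((z_{α} + z_β) / d)².
z_{α} + z_β = 2.054 + 0.524 = 2.578.
n = 2 × (2.578 / 0.64)² = 2 × 4.028² = 2 × 16.23 = 32.5.
Round up to the next whole participant.

n = 33 per group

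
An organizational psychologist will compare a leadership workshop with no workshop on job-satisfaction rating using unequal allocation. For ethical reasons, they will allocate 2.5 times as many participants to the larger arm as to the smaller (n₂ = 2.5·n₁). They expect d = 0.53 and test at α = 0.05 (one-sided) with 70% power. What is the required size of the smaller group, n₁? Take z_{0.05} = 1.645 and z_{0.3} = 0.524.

n₁ = 24

With allocation ratio k = n₂/n₁ = 2.5, Var(x̄₁−x̄₂) = σ²(1/n₁ + 1/(k·n₁)) = σ²·(k+1)/(k·n₁).
So n₁ = (1 + 1/k)·((z_{α} + z_β)/d)² = 1.400 × (2.169/0.53)².
n₁ = 1.400 × 16.75 = 23.4.
Round up: n₁ = 24, giving n₂ = 2.5 × 24 = 60.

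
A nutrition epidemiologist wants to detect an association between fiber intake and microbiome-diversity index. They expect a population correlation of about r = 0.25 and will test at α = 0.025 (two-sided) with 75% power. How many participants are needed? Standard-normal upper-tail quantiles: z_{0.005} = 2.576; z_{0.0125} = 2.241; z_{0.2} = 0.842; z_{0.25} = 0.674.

n = 134

Fisher's z: C = ½·ln((1+r)/(1−r)) = ½·ln(1.6667) = 0.2554.
n = ((z_{α/2} + z_β)/C)² + 3.
(2.241 + 0.674) / 0.2554 = 2.915 / 0.2554 = 11.413.
n = 11.413² + 3 = 130.27 + 3 = 133.3.
Round up.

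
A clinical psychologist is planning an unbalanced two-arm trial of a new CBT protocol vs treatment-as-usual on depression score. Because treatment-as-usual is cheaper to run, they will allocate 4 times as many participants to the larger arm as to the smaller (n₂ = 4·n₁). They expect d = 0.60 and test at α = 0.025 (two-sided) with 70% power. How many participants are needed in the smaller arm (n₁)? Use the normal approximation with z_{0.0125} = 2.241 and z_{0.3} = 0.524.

With allocation ratio k = n₂/n₁ = 4, Var(x̄₁−x̄₂) = σ²(1/n₁ + 1/(k·n₁)) = σ²·(k+1)/(k·n₁).
So n₁ = (1 + 1/k)·((z_{α/2} + z_β)/d)² = 1.250 × (2.765/0.60)².
n₁ = 1.250 × 21.24 = 26.5.
Round up: n₁ = 27, giving n₂ = 4 × 27 = 108.

n₁ = 27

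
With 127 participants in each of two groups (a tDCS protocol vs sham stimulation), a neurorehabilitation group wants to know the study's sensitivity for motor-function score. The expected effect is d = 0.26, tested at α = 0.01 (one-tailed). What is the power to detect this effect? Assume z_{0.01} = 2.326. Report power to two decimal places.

power ≈ 0.40

For two equal groups, power = Φ(d·√(n/2) − z_{α}).
d·√(n/2) = 0.26 × √(127/2) = 0.26 × 7.969 = 2.072.
z_β = 2.072 − 2.326 = -0.254.
Power = Φ(-0.254) = 0.400.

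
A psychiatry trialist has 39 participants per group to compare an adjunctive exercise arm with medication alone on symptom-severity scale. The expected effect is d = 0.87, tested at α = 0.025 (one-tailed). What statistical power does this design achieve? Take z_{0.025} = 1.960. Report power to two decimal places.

For two equal groups, power = Φ(d·√(n/2) − z_{α}).
d·√(n/2) = 0.87 × √(39/2) = 0.87 × 4.416 = 3.842.
z_β = 3.842 − 1.960 = 1.882.
Power = Φ(1.882) = 0.970.

power ≈ 0.97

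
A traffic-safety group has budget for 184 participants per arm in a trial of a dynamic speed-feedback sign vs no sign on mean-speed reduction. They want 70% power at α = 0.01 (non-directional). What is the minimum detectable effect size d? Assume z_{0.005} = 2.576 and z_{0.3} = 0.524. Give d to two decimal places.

d_min ≈ 0.32

For two independent groups of n = 184 each: d_min = (z_{α/2} + z_β)·√(2/n).
z-sum = 2.576 + 0.524 = 3.100.
d_min = 3.100 × √(2/184) = 3.100 × 0.1043 = 0.323.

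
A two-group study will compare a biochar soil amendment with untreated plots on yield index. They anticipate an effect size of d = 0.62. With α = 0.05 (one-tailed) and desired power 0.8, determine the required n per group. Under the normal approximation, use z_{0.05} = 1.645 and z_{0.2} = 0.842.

For two independent groups with equal n: n = 2·((z_{α} + z_β) / d)².
z_{α} + z_β = 1.645 + 0.842 = 2.487.
n = 2 × (2.487 / 0.62)² = 2 × 4.011² = 2 × 16.09 = 32.2.
Round up to the next whole participant.

n = 33 per group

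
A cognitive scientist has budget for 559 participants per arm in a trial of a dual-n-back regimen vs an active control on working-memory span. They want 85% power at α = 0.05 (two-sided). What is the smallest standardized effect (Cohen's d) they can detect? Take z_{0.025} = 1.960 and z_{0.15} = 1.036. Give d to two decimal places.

For two independent groups of n = 559 each: d_min = (z_{α/2} + z_β)·√(2/n).
z-sum = 1.960 + 1.036 = 2.996.
d_min = 2.996 × √(2/559) = 2.996 × 0.0598 = 0.179.

d_min ≈ 0.18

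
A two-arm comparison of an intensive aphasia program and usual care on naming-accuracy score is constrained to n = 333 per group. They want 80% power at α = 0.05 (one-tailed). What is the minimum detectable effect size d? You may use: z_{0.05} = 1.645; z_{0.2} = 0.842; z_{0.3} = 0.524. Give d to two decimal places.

d_min ≈ 0.19

For two independent groups of n = 333 each: d_min = (z_{α} + z_β)·√(2/n).
z-sum = 1.645 + 0.842 = 2.487.
d_min = 2.487 × √(2/333) = 2.487 × 0.0775 = 0.193.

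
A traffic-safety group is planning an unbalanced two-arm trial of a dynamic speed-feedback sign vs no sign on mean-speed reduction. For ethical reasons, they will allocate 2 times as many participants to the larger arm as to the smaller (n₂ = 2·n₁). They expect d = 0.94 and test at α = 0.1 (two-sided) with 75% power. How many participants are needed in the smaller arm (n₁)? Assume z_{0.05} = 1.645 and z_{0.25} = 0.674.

With allocation ratio k = n₂/n₁ = 2, Var(x̄₁−x̄₂) = σ²(1/n₁ + 1/(k·n₁)) = σ²·(k+1)/(k·n₁).
So n₁ = (1 + 1/k)·((z_{α/2} + z_β)/d)² = 1.500 × (2.319/0.94)².
n₁ = 1.500 × 6.09 = 9.1.
Round up: n₁ = 10, giving n₂ = 2 × 10 = 20.

n₁ = 10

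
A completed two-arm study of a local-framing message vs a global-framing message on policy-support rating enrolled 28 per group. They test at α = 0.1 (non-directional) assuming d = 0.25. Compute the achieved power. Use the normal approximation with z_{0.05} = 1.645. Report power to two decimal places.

power ≈ 0.24

For two equal groups, power = Φ(d·√(n/2) − z_{α/2}).
d·√(n/2) = 0.25 × √(28/2) = 0.25 × 3.742 = 0.935.
z_β = 0.935 − 1.645 = -0.710.
Power = Φ(-0.710) = 0.239.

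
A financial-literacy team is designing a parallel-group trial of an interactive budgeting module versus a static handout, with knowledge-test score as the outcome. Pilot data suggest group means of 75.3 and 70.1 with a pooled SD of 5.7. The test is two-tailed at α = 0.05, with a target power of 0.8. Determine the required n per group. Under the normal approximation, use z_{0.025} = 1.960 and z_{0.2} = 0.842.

Cohen's d = |M₁ − M₂| / SD_pooled = |75.3 − 70.1| / 5.7 = 5.2 / 5.7 = 0.912.
For two independent groups with equal n: n = 2·((z_{α/2} + z_β) / d)².
z_{α/2} + z_β = 1.960 + 0.842 = 2.802.
n = 2 × (2.802 / 0.912)² = 2 × 3.072² = 2 × 9.44 = 18.9.
Round up to the next whole participant.

n = 19 per group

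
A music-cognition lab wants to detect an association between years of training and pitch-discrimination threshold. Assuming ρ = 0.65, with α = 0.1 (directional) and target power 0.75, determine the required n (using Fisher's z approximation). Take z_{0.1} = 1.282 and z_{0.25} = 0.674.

n = 10

Fisher's z: C = ½·ln((1+r)/(1−r)) = ½·ln(4.7143) = 0.7753.
n = ((z_{α} + z_β)/C)² + 3.
(1.282 + 0.674) / 0.7753 = 1.956 / 0.7753 = 2.523.
n = 2.523² + 3 = 6.36 + 3 = 9.4.
Round up.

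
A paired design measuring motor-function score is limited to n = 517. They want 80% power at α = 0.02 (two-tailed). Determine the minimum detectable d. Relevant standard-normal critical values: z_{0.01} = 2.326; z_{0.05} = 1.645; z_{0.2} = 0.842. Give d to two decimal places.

For a single sample (or paired design) of n = 517: d_min = (z_{α/2} + z_β)/√n.
z-sum = 2.326 + 0.842 = 3.168.
d_min = 3.168 / √517 = 3.168 / 22.738 = 0.139.

d_min ≈ 0.14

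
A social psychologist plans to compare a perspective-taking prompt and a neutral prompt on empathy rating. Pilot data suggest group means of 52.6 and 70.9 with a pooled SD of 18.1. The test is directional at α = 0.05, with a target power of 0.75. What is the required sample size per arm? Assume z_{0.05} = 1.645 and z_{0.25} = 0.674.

Cohen's d = |M₁ − M₂| / SD_pooled = |52.6 − 70.9| / 18.1 = 18.3 / 18.1 = 1.011.
For two independent groups with equal n: n = 2·((z_{α} + z_β) / d)².
z_{α} + z_β = 1.645 + 0.674 = 2.319.
n = 2 × (2.319 / 1.011)² = 2 × 2.294² = 2 × 5.26 = 10.5.
Round up to the next whole participant.

n = 11 per group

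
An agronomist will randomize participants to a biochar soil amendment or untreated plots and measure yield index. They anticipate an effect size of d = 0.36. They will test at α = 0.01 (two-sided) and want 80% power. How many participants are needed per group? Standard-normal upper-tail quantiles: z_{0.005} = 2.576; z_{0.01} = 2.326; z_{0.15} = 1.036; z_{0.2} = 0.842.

For two independent groups with equal n: n = 2·((z_{α/2} + z_β) / d)².
z_{α/2} + z_β = 2.576 + 0.842 = 3.418.
n = 2 × (3.418 / 0.36)² = 2 × 9.494² = 2 × 90.14 = 180.3.
Round up to the next whole participant.

n = 181 per group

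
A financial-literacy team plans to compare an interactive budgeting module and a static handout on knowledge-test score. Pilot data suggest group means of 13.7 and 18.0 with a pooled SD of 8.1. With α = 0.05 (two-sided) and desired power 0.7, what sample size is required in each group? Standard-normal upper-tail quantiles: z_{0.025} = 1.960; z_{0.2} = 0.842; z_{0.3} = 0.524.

Cohen's d = |M₁ − M₂| / SD_pooled = |13.7 − 18.0| / 8.1 = 4.3 / 8.1 = 0.531.
For two independent groups with equal n: n = 2·((z_{α/2} + z_β) / d)².
z_{α/2} + z_β = 1.960 + 0.524 = 2.484.
n = 2 × (2.484 / 0.531)² = 2 × 4.678² = 2 × 21.88 = 43.8.
Round up to the next whole participant.

n = 44 per group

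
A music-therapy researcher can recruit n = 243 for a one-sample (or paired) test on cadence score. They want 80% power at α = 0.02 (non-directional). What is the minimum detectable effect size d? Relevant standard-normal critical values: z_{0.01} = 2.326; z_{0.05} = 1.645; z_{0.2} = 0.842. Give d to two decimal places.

For a single sample (or paired design) of n = 243: d_min = (z_{α/2} + z_β)/√n.
z-sum = 2.326 + 0.842 = 3.168.
d_min = 3.168 / √243 = 3.168 / 15.588 = 0.203.

d_min ≈ 0.20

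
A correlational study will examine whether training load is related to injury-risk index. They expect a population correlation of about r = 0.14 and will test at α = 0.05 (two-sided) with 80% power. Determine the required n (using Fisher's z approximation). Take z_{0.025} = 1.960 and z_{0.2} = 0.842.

n = 399

Fisher's z: C = ½·ln((1+r)/(1−r)) = ½·ln(1.3256) = 0.1409.
n = ((z_{α/2} + z_β)/C)² + 3.
(1.960 + 0.842) / 0.1409 = 2.802 / 0.1409 = 19.886.
n = 19.886² + 3 = 395.47 + 3 = 398.5.
Round up.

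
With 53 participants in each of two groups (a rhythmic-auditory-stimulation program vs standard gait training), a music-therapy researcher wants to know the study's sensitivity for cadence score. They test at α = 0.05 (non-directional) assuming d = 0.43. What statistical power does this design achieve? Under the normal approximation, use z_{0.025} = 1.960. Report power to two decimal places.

power ≈ 0.60

For two equal groups, power = Φ(d·√(n/2) − z_{α/2}).
d·√(n/2) = 0.43 × √(53/2) = 0.43 × 5.148 = 2.214.
z_β = 2.214 − 1.960 = 0.254.
Power = Φ(0.254) = 0.600.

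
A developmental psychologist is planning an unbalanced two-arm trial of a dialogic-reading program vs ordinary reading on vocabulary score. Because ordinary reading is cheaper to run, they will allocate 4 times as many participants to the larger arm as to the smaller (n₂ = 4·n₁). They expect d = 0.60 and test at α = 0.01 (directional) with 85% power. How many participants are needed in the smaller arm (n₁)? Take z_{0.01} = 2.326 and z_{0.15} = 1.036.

n₁ = 40

With allocation ratio k = n₂/n₁ = 4, Var(x̄₁−x̄₂) = σ²(1/n₁ + 1/(k·n₁)) = σ²·(k+1)/(k·n₁).
So n₁ = (1 + 1/k)·((z_{α} + z_β)/d)² = 1.250 × (3.362/0.60)².
n₁ = 1.250 × 31.40 = 39.2.
Round up: n₁ = 40, giving n₂ = 4 × 40 = 160.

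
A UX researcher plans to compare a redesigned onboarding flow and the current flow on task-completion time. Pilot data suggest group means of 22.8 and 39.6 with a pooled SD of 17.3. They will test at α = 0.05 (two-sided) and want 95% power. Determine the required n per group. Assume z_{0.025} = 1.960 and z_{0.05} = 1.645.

n = 28 per group

Cohen's d = |M₁ − M₂| / SD_pooled = |22.8 − 39.6| / 17.3 = 16.8 / 17.3 = 0.971.
For two independent groups with equal n: n = 2·((z_{α/2} + z_β) / d)².
z_{α/2} + z_β = 1.960 + 1.645 = 3.605.
n = 2 × (3.605 / 0.971)² = 2 × 3.713² = 2 × 13.78 = 27.6.
Round up to the next whole participant.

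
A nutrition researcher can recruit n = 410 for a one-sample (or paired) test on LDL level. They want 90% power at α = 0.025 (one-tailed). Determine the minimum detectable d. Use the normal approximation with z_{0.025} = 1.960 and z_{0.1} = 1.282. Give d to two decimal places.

d_min ≈ 0.16

For a single sample (or paired design) of n = 410: d_min = (z_{α} + z_β)/√n.
z-sum = 1.960 + 1.282 = 3.242.
d_min = 3.242 / √410 = 3.242 / 20.248 = 0.160.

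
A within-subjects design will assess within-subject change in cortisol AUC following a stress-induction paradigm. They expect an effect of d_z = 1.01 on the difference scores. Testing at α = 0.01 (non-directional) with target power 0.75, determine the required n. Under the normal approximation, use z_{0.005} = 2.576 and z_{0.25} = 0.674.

n = 11 pairs

For a paired (one-sample on differences) test: n = ((z_{α/2} + z_β) / d)².
z_{α/2} + z_β = 2.576 + 0.674 = 3.250.
n = (3.250 / 1.01)² = 3.218² = 10.35.
Round up.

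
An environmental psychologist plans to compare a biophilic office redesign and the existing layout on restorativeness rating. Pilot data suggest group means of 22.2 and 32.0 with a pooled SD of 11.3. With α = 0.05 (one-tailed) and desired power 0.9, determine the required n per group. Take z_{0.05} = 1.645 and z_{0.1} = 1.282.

Cohen's d = |M₁ − M₂| / SD_pooled = |22.2 − 32.0| / 11.3 = 9.8 / 11.3 = 0.867.
For two independent groups with equal n: n = 2·((z_{α} + z_β) / d)².
z_{α} + z_β = 1.645 + 1.282 = 2.927.
n = 2 × (2.927 / 0.867)² = 2 × 3.376² = 2 × 11.40 = 22.8.
Round up to the next whole participant.

n = 23 per group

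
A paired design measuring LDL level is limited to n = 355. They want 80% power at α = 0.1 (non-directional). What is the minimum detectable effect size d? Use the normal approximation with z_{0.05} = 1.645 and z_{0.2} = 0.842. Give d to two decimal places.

For a single sample (or paired design) of n = 355: d_min = (z_{α/2} + z_β)/√n.
z-sum = 1.645 + 0.842 = 2.487.
d_min = 2.487 / √355 = 2.487 / 18.841 = 0.132.

d_min ≈ 0.13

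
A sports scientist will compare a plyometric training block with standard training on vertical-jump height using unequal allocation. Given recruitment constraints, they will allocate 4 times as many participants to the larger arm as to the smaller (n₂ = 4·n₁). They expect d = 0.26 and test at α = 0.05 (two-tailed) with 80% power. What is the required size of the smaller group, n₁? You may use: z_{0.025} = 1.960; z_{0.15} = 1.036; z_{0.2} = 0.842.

With allocation ratio k = n₂/n₁ = 4, Var(x̄₁−x̄₂) = σ²(1/n₁ + 1/(k·n₁)) = σ²·(k+1)/(k·n₁).
So n₁ = (1 + 1/k)·((z_{α/2} + z_β)/d)² = 1.250 × (2.802/0.26)².
n₁ = 1.250 × 116.14 = 145.2.
Round up: n₁ = 146, giving n₂ = 4 × 146 = 584.

n₁ = 146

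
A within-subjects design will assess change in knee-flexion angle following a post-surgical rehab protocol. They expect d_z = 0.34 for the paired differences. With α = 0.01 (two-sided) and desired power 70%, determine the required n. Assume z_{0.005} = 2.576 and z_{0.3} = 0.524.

n = 84 pairs

For a paired (one-sample on differences) test: n = ((z_{α/2} + z_β) / d)².
z_{α/2} + z_β = 2.576 + 0.524 = 3.100.
n = (3.100 / 0.34)² = 9.118² = 83.13.
Round up.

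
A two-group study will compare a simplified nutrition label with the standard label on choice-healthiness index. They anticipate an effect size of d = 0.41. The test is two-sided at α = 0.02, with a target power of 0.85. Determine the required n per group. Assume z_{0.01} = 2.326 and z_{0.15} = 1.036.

n = 135 per group

For two independent groups with equal n: n = 2·((z_{α/2} + z_β) / d)².
z_{α/2} + z_β = 2.326 + 1.036 = 3.362.
n = 2 × (3.362 / 0.41)² = 2 × 8.200² = 2 × 67.24 = 134.5.
Round up to the next whole participant.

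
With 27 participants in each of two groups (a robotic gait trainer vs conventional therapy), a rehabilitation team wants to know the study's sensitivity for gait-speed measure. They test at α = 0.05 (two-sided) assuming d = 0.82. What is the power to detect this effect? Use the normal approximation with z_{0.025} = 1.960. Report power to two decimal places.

For two equal groups, power = Φ(d·√(n/2) − z_{α/2}).
d·√(n/2) = 0.82 × √(27/2) = 0.82 × 3.674 = 3.013.
z_β = 3.013 − 1.960 = 1.053.
Power = Φ(1.053) = 0.854.

power ≈ 0.85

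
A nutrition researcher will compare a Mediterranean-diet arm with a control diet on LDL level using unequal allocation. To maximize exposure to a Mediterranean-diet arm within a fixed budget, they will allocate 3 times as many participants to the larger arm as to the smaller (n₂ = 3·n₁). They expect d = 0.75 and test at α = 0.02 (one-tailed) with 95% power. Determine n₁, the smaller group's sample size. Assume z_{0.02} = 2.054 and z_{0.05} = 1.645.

n₁ = 33

With allocation ratio k = n₂/n₁ = 3, Var(x̄₁−x̄₂) = σ²(1/n₁ + 1/(k·n₁)) = σ²·(k+1)/(k·n₁).
So n₁ = (1 + 1/k)·((z_{α} + z_β)/d)² = 1.333 × (3.699/0.75)².
n₁ = 1.333 × 24.32 = 32.4.
Round up: n₁ = 33, giving n₂ = 3 × 33 = 99.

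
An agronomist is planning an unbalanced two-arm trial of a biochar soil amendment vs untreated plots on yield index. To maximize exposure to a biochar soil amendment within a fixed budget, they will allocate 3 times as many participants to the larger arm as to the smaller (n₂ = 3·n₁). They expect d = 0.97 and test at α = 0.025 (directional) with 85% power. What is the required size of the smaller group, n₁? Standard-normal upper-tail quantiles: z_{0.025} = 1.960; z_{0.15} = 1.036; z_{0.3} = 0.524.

n₁ = 13

With allocation ratio k = n₂/n₁ = 3, Var(x̄₁−x̄₂) = σ²(1/n₁ + 1/(k·n₁)) = σ²·(k+1)/(k·n₁).
So n₁ = (1 + 1/k)·((z_{α} + z_β)/d)² = 1.333 × (2.996/0.97)².
n₁ = 1.333 × 9.54 = 12.7.
Round up: n₁ = 13, giving n₂ = 3 × 13 = 39.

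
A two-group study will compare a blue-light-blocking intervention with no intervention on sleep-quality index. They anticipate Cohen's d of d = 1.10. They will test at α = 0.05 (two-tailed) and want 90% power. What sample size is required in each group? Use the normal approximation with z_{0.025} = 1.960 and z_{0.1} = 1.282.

n = 18 per group

For two independent groups with equal n: n = 2·((z_{α/2} + z_β) / d)².
z_{α/2} + z_β = 1.960 + 1.282 = 3.242.
n = 2 × (3.242 / 1.10)² = 2 × 2.947² = 2 × 8.69 = 17.4.
Round up to the next whole participant.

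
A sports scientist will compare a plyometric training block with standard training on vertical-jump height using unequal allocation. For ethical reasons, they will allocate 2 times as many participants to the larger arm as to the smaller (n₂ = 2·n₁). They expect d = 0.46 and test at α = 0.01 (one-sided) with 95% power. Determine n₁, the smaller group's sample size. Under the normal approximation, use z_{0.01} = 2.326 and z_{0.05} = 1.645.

With allocation ratio k = n₂/n₁ = 2, Var(x̄₁−x̄₂) = σ²(1/n₁ + 1/(k·n₁)) = σ²·(k+1)/(k·n₁).
So n₁ = (1 + 1/k)·((z_{α} + z_β)/d)² = 1.500 × (3.971/0.46)².
n₁ = 1.500 × 74.52 = 111.8.
Round up: n₁ = 112, giving n₂ = 2 × 112 = 224.

n₁ = 112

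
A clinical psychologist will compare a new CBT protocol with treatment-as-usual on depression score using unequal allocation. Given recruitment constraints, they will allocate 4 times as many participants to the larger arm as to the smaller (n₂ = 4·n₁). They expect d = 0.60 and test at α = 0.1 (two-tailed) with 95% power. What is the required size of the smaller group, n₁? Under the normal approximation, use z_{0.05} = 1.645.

With allocation ratio k = n₂/n₁ = 4, Var(x̄₁−x̄₂) = σ²(1/n₁ + 1/(k·n₁)) = σ²·(k+1)/(k·n₁).
So n₁ = (1 + 1/k)·((z_{α/2} + z_β)/d)² = 1.250 × (3.290/0.60)².
n₁ = 1.250 × 30.07 = 37.6.
Round up: n₁ = 38, giving n₂ = 4 × 38 = 152.

n₁ = 38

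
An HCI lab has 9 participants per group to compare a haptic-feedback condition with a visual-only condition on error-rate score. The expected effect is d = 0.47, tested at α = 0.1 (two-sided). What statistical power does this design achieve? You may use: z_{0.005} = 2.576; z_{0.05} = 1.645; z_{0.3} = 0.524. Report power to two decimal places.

power ≈ 0.26

For two equal groups, power = Φ(d·√(n/2) − z_{α/2}).
d·√(n/2) = 0.47 × √(9/2) = 0.47 × 2.121 = 0.997.
z_β = 0.997 − 1.645 = -0.648.
Power = Φ(-0.648) = 0.258.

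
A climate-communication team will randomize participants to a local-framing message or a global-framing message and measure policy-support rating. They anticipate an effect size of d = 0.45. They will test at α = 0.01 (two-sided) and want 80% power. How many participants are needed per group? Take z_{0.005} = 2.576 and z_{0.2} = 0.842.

n = 116 per group

For two independent groups with equal n: n = 2·((z_{α/2} + z_β) / d)².
z_{α/2} + z_β = 2.576 + 0.842 = 3.418.
n = 2 × (3.418 / 0.45)² = 2 × 7.596² = 2 × 57.69 = 115.4.
Round up to the next whole participant.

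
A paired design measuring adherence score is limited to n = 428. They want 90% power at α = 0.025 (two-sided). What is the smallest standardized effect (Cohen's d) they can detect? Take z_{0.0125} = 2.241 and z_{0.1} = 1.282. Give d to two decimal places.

For a single sample (or paired design) of n = 428: d_min = (z_{α/2} + z_β)/√n.
z-sum = 2.241 + 1.282 = 3.523.
d_min = 3.523 / √428 = 3.523 / 20.688 = 0.170.

d_min ≈ 0.17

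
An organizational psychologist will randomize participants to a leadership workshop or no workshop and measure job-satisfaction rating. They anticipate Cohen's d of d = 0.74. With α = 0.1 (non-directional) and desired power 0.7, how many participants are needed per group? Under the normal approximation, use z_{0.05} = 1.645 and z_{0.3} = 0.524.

n = 18 per group

For two independent groups with equal n: n = 2·((z_{α/2} + z_β) / d)².
z_{α/2} + z_β = 1.645 + 0.524 = 2.169.
n = 2 × (2.169 / 0.74)² = 2 × 2.931² = 2 × 8.59 = 17.2.
Round up to the next whole participant.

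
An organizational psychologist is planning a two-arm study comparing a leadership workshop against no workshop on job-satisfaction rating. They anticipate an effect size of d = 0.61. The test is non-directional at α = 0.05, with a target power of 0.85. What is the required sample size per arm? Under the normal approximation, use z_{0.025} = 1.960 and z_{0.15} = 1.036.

n = 49 per group

For two independent groups with equal n: n = 2·((z_{α/2} + z_β) / d)².
z_{α/2} + z_β = 1.960 + 1.036 = 2.996.
n = 2 × (2.996 / 0.61)² = 2 × 4.911² = 2 × 24.12 = 48.2.
Round up to the next whole participant.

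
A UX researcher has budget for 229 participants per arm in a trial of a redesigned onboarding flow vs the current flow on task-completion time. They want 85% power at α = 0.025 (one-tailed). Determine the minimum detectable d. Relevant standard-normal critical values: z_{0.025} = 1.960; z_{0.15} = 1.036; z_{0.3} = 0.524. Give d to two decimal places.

d_min ≈ 0.28

For two independent groups of n = 229 each: d_min = (z_{α} + z_β)·√(2/n).
z-sum = 1.960 + 1.036 = 2.996.
d_min = 2.996 × √(2/229) = 2.996 × 0.0935 = 0.280.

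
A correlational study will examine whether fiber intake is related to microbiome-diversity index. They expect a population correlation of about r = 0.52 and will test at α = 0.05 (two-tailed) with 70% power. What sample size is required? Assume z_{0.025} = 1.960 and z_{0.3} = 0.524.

Fisher's z: C = ½·ln((1+r)/(1−r)) = ½·ln(3.1667) = 0.5763.
n = ((z_{α/2} + z_β)/C)² + 3.
(1.960 + 0.524) / 0.5763 = 2.484 / 0.5763 = 4.310.
n = 4.310² + 3 = 18.58 + 3 = 21.6.
Round up.

n = 22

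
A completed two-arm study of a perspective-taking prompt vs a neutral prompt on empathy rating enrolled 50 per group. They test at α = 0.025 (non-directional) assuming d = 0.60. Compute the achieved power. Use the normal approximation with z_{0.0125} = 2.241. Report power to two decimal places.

For two equal groups, power = Φ(d·√(n/2) − z_{α/2}).
d·√(n/2) = 0.60 × √(50/2) = 0.60 × 5.000 = 3.000.
z_β = 3.000 − 2.241 = 0.759.
Power = Φ(0.759) = 0.776.

power ≈ 0.78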